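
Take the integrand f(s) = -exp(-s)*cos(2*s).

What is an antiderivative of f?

An antiderivative is F(s) = -2*exp(-s)*sin(2*s)/5 + exp(-s)*cos(2*s)/5.

An antiderivative F(s) passes only if d/ds[F] lands on f(s) exactly.
Check: d/ds[-2*exp(-s)*sin(2*s)/5 + exp(-s)*cos(2*s)/5] = -exp(-s)*cos(2*s) = f(s).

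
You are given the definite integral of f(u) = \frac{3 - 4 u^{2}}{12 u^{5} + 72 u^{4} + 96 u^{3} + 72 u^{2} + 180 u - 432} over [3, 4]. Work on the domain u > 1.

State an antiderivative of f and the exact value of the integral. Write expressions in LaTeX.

Factor the denominator (12 \left(u - 1\right) \left(u + 3\right) \left(u + 4\right) \left(u^{2} + 3\right)) and decompose: f = - \frac{5 \left(u + 15\right)}{1824 \left(u^{2} + 3\right)} - \frac{61}{1140 \left(u + 4\right)} + \frac{11}{192 \left(u + 3\right)} - \frac{1}{960 \left(u - 1\right)}; each piece integrates to a log, atan, or power term.
F(u) = - \frac{\log{\left(u - 1 \right)}}{960} + \frac{11 \log{\left(u + 3 \right)}}{192} - \frac{61 \log{\left(u + 4 \right)}}{1140} - \frac{5 \log{\left(u^{2} + 3 \right)}}{3648} - \frac{25 \sqrt{3} \operatorname{atan}{\left(\frac{\sqrt{3} u}{3} \right)}}{1824} is an antiderivative of f.
Check: d/du[- \frac{\log{\left(u - 1 \right)}}{960} + \frac{11 \log{\left(u + 3 \right)}}{192} - \frac{61 \log{\left(u + 4 \right)}}{1140} - \frac{5 \log{\left(u^{2} + 3 \right)}}{3648} - \frac{25 \sqrt{3} \operatorname{atan}{\left(\frac{\sqrt{3} u}{3} \right)}}{1824}] = \frac{3 - 4 u^{2}}{12 u^{5} + 72 u^{4} + 96 u^{3} + 72 u^{2} + 180 u - 432} = f(u).
F(4) = - \frac{61 \log{\left(8 \right)}}{1140} - \frac{25 \sqrt{3} \operatorname{atan}{\left(\frac{4 \sqrt{3}}{3} \right)}}{1824} - \frac{5 \log{\left(19 \right)}}{3648} - \frac{\log{\left(3 \right)}}{960} + \frac{11 \log{\left(7 \right)}}{192}; F(3) = - \frac{61 \log{\left(7 \right)}}{1140} - \frac{25 \sqrt{3} \pi}{5472} - \frac{5 \log{\left(12 \right)}}{3648} - \frac{\log{\left(2 \right)}}{960} + \frac{11 \log{\left(6 \right)}}{192}.
Integral = F(4) - F(3) = - \frac{61 \log{\left(8 \right)}}{1140} - \frac{11 \log{\left(6 \right)}}{192} - \frac{25 \sqrt{3} \operatorname{atan}{\left(\frac{4 \sqrt{3}}{3} \right)}}{1824} - \frac{5 \log{\left(19 \right)}}{3648} - \frac{\log{\left(3 \right)}}{960} + \frac{\log{\left(2 \right)}}{960} + \frac{5 \log{\left(12 \right)}}{3648} + \frac{25 \sqrt{3} \pi}{5472} + \frac{2021 \log{\left(7 \right)}}{18240}.

Antiderivative: F(u) = - \frac{\log{\left(u - 1 \right)}}{960} + \frac{11 \log{\left(u + 3 \right)}}{192} - \frac{61 \log{\left(u + 4 \right)}}{1140} - \frac{5 \log{\left(u^{2} + 3 \right)}}{3648} - \frac{25 \sqrt{3} \operatorname{atan}{\left(\frac{\sqrt{3} u}{3} \right)}}{1824}; value = - \frac{61 \log{\left(8 \right)}}{1140} - \frac{11 \log{\left(6 \right)}}{192} - \frac{25 \sqrt{3} \operatorname{atan}{\left(\frac{4 \sqrt{3}}{3} \right)}}{1824} - \frac{5 \log{\left(19 \right)}}{3648} - \frac{\log{\left(3 \right)}}{960} + \frac{\log{\left(2 \right)}}{960} + \frac{5 \log{\left(12 \right)}}{3648} + \frac{25 \sqrt{3} \pi}{5472} + \frac{2021 \log{\left(7 \right)}}{18240}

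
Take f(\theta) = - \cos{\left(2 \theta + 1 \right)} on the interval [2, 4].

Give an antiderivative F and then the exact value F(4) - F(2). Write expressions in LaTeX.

Antiderivative: F(\theta) = - \frac{\sin{\left(2 \theta + 1 \right)}}{2}; value = \frac{\sin{\left(5 \right)}}{2} - \frac{\sin{\left(9 \right)}}{2}

Check any antiderivative F(\theta) by computing F'(\theta) and comparing it with f(\theta).
F(\theta) = - \frac{\sin{\left(2 \theta + 1 \right)}}{2} is an antiderivative of f.
Check: d/d\theta[- \frac{\sin{\left(2 \theta + 1 \right)}}{2}] = - \cos{\left(2 \theta + 1 \right)} = f(\theta).
F(4) = - \frac{\sin{\left(9 \right)}}{2}; F(2) = - \frac{\sin{\left(5 \right)}}{2}.
Integral = F(4) - F(2) = \frac{\sin{\left(5 \right)}}{2} - \frac{\sin{\left(9 \right)}}{2}.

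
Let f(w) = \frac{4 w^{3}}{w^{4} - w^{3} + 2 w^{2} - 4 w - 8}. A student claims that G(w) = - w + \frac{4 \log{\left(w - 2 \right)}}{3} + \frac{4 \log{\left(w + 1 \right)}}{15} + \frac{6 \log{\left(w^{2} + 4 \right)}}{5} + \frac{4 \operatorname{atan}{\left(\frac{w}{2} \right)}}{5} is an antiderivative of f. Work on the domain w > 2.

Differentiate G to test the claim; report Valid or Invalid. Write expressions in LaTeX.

Invalid: d/dw[G] - f = -1, which is not 0.

d/dw[G] = \frac{- w^{4} + 5 w^{3} - 2 w^{2} + 4 w + 8}{w^{4} - w^{3} + 2 w^{2} - 4 w - 8}
d/dw[G] - f(w) = -1 != 0.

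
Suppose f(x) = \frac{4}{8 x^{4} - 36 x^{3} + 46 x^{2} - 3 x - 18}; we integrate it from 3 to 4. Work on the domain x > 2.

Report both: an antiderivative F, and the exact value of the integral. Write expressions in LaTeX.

Antiderivative: F(x) = \frac{4 \log{\left(x - 2 \right)}}{5} - \frac{3 \log{\left(x - \frac{3}{2} \right)}}{4} - \frac{\log{\left(x + \frac{1}{2} \right)}}{20} + \frac{4}{8 x - 12}; value = - \frac{3 \log{\left(\frac{5}{2} \right)}}{4} - \frac{2}{15} - \frac{\log{\left(\frac{9}{2} \right)}}{20} + \frac{\log{\left(\frac{7}{2} \right)}}{20} + \frac{3 \log{\left(\frac{3}{2} \right)}}{4} + \frac{4 \log{\left(2 \right)}}{5}

The denominator factors as \left(x - 2\right) \left(2 x - 3\right)^{2} \left(2 x + 1\right); partial fractions split f into directly integrable pieces: - \frac{1}{10 \left(2 x + 1\right)} - \frac{3}{2 \left(2 x - 3\right)} - \frac{2}{\left(2 x - 3\right)^{2}} + \frac{4}{5 \left(x - 2\right)}.
F(x) = \frac{4 \log{\left(x - 2 \right)}}{5} - \frac{3 \log{\left(x - \frac{3}{2} \right)}}{4} - \frac{\log{\left(x + \frac{1}{2} \right)}}{20} + \frac{4}{8 x - 12} is an antiderivative of f.
Check: d/dx[\frac{4 \log{\left(x - 2 \right)}}{5} - \frac{3 \log{\left(x - \frac{3}{2} \right)}}{4} - \frac{\log{\left(x + \frac{1}{2} \right)}}{20} + \frac{4}{8 x - 12}] = \frac{4}{8 x^{4} - 36 x^{3} + 46 x^{2} - 3 x - 18} = f(x).
F(4) = - \frac{3 \log{\left(\frac{5}{2} \right)}}{4} - \frac{\log{\left(\frac{9}{2} \right)}}{20} + \frac{1}{5} + \frac{4 \log{\left(2 \right)}}{5}; F(3) = - \frac{3 \log{\left(\frac{3}{2} \right)}}{4} - \frac{\log{\left(\frac{7}{2} \right)}}{20} + \frac{1}{3}.
Integral = F(4) - F(3) = - \frac{3 \log{\left(\frac{5}{2} \right)}}{4} - \frac{2}{15} - \frac{\log{\left(\frac{9}{2} \right)}}{20} + \frac{\log{\left(\frac{7}{2} \right)}}{20} + \frac{3 \log{\left(\frac{3}{2} \right)}}{4} + \frac{4 \log{\left(2 \right)}}{5}.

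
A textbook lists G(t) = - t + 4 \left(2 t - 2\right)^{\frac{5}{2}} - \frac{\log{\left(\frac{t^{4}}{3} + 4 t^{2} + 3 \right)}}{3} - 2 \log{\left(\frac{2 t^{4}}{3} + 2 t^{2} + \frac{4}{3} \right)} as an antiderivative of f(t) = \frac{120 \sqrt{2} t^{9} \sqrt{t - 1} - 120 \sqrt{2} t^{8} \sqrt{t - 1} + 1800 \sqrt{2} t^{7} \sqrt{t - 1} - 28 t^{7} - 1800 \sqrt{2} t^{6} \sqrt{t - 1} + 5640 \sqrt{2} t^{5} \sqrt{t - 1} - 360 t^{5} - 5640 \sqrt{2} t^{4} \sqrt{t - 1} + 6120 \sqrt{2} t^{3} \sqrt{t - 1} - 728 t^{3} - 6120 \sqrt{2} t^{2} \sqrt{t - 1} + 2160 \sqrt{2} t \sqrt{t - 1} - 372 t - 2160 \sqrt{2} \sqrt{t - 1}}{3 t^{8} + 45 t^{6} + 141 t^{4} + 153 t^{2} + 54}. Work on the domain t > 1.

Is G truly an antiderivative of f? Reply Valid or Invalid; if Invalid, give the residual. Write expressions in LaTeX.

Invalid: d/dt[G] - f = -1, which is not 0.

d/dt[G] = \frac{120 \sqrt{2} t^{9} \sqrt{t - 1} - 120 \sqrt{2} t^{8} \sqrt{t - 1} - 3 t^{8} + 1800 \sqrt{2} t^{7} \sqrt{t - 1} - 28 t^{7} - 1800 \sqrt{2} t^{6} \sqrt{t - 1} - 45 t^{6} + 5640 \sqrt{2} t^{5} \sqrt{t - 1} - 360 t^{5} - 5640 \sqrt{2} t^{4} \sqrt{t - 1} - 141 t^{4} + 6120 \sqrt{2} t^{3} \sqrt{t - 1} - 728 t^{3} - 6120 \sqrt{2} t^{2} \sqrt{t - 1} - 153 t^{2} + 2160 \sqrt{2} t \sqrt{t - 1} - 372 t - 2160 \sqrt{2} \sqrt{t - 1} - 54}{3 t^{8} + 45 t^{6} + 141 t^{4} + 153 t^{2} + 54}
d/dt[G] - f(t) = -1 != 0.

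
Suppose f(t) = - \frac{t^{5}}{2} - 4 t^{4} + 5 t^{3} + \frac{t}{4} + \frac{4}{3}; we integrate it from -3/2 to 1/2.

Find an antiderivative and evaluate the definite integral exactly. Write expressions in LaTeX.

Integrate term by term and add the pieces.
F(t) = - \frac{t^{6}}{12} - \frac{4 t^{5}}{5} + \frac{5 t^{4}}{4} + \frac{t^{2}}{8} + \frac{4 t}{3} is an antiderivative of f.
Check: d/dt[- \frac{t^{6}}{12} - \frac{4 t^{5}}{5} + \frac{5 t^{4}}{4} + \frac{t^{2}}{8} + \frac{4 t}{3}] = - \frac{t^{5}}{2} - 4 t^{4} + 5 t^{3} + \frac{t}{4} + \frac{4}{3} = f(t).
F(1/2) = \frac{2879}{3840}; F(-3/2) = \frac{12461}{1280}.
Integral = F(1/2) - F(-3/2) = - \frac{4313}{480}.

Antiderivative: F(t) = - \frac{t^{6}}{12} - \frac{4 t^{5}}{5} + \frac{5 t^{4}}{4} + \frac{t^{2}}{8} + \frac{4 t}{3}; value = - \frac{4313}{480}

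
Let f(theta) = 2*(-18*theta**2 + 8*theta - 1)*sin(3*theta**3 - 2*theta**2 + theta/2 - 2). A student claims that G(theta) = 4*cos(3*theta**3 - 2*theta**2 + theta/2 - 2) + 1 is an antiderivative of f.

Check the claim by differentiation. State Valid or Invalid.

d/dtheta[G] = -36*theta**2*sin(3*theta**3 - 2*theta**2 + theta/2 - 2) + 16*theta*sin(3*theta**3 - 2*theta**2 + theta/2 - 2) - 2*sin(3*theta**3 - 2*theta**2 + theta/2 - 2)
This equals f(theta) exactly, so the claim holds.

Valid - differentiating G returns exactly f.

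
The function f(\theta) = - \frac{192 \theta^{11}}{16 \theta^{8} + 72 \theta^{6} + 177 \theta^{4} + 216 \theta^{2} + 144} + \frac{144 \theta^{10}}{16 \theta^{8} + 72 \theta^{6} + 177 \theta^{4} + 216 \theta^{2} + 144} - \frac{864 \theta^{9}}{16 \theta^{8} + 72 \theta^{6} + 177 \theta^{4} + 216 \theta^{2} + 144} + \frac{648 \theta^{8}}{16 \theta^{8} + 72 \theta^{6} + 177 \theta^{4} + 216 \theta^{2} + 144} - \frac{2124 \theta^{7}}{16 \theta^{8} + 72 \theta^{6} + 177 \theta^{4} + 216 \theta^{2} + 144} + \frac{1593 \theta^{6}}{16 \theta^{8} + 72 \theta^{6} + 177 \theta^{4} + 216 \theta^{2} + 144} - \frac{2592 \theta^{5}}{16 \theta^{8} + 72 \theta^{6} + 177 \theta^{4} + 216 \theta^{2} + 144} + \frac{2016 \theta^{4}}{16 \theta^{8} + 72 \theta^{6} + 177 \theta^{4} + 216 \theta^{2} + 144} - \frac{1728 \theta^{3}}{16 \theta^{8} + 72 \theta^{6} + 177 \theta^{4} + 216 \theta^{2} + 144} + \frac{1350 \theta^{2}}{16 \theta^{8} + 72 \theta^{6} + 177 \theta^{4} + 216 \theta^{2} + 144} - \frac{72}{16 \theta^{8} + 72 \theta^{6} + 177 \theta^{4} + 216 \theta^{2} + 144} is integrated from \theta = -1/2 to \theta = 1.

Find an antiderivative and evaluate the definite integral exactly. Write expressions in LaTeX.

Antiderivative: F(\theta) = - 3 \theta^{4} + 3 \theta^{3} - \frac{\theta}{\frac{2 \theta^{4}}{3} + \frac{3 \theta^{2}}{2} + 2}; value = \frac{1341}{11600}

The integrand splits into summands that can be handled one at a time.
F(\theta) = - 3 \theta^{4} + 3 \theta^{3} - \frac{\theta}{\frac{2 \theta^{4}}{3} + \frac{3 \theta^{2}}{2} + 2} is an antiderivative of f.
Check: d/d\theta[- 3 \theta^{4} + 3 \theta^{3} - \frac{\theta}{\frac{2 \theta^{4}}{3} + \frac{3 \theta^{2}}{2} + 2}] = \frac{- 192 \theta^{11} + 144 \theta^{10} - 864 \theta^{9} + 648 \theta^{8} - 2124 \theta^{7} + 1593 \theta^{6} - 2592 \theta^{5} + 2016 \theta^{4} - 1728 \theta^{3} + 1350 \theta^{2} - 72}{16 \theta^{8} + 72 \theta^{6} + 177 \theta^{4} + 216 \theta^{2} + 144}, which equals f(\theta).
F(1) = - \frac{6}{25}; F(-1/2) = - \frac{165}{464}.
Integral = F(1) - F(-1/2) = \frac{1341}{11600}.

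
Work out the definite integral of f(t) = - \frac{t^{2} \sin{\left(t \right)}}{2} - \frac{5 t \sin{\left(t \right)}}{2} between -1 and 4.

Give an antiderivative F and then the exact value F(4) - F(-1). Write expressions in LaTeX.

Antiderivative: F(t) = \frac{t^{2} \cos{\left(t \right)} - 2 t \sin{\left(t \right)} + 5 t \cos{\left(t \right)} - 5 \sin{\left(t \right)} - 2 \cos{\left(t \right)}}{2}; value = 17 \cos{\left(4 \right)} - \frac{3 \sin{\left(1 \right)}}{2} + 3 \cos{\left(1 \right)} - \frac{13 \sin{\left(4 \right)}}{2}

Integrate term by term and add the pieces.
F(t) = \frac{t^{2} \cos{\left(t \right)} - 2 t \sin{\left(t \right)} + 5 t \cos{\left(t \right)} - 5 \sin{\left(t \right)} - 2 \cos{\left(t \right)}}{2} is an antiderivative of f.
Check: d/dt[\frac{t^{2} \cos{\left(t \right)} - 2 t \sin{\left(t \right)} + 5 t \cos{\left(t \right)} - 5 \sin{\left(t \right)} - 2 \cos{\left(t \right)}}{2}] = - \frac{t^{2} \sin{\left(t \right)}}{2} - \frac{5 t \sin{\left(t \right)}}{2} = f(t).
F(4) = 17 \cos{\left(4 \right)} - \frac{13 \sin{\left(4 \right)}}{2}; F(-1) = - 3 \cos{\left(1 \right)} + \frac{3 \sin{\left(1 \right)}}{2}.
Integral = F(4) - F(-1) = 17 \cos{\left(4 \right)} - \frac{3 \sin{\left(1 \right)}}{2} + 3 \cos{\left(1 \right)} - \frac{13 \sin{\left(4 \right)}}{2}.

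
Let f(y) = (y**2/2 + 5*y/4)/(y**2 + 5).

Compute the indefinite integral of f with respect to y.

Whatever form F(y) takes, F'(y) = f(y) is non-negotiable.
Check: d/dy[y/2 + 5*log(y**2 + 5)/8 - sqrt(5)*atan(sqrt(5)*y/5)/2] = (2*y**2 + 5*y)/(4*y**2 + 20), which equals f(y).

F(y) = y/2 + 5*log(y**2 + 5)/8 - sqrt(5)*atan(sqrt(5)*y/5)/2 + C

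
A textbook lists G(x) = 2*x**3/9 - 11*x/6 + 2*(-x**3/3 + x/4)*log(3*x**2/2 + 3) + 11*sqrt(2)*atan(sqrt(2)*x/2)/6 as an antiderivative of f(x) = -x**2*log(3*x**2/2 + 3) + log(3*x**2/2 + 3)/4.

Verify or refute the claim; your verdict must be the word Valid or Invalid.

d/dx[G] = (-12*x**4*log(x**2/2 + 1) - 12*x**4*log(3) - 4*x**4 - 21*x**2*log(x**2/2 + 1) - 21*x**2*log(3) + 3*x**2 + 6*log(x**2/2 + 1) + 6*log(3))/(6*x**2 + 12)
d/dx[G] - f(x) = (-12*x**4*log(x**2/2 + 1) - 12*x**4*log(3) - 8*x**4 - 21*x**2*log(x**2/2 + 1) - 21*x**2*log(3) + 6*x**2 + 6*log(x**2/2 + 1) + 6*log(3))/(12*x**2 + 24) != 0.

Invalid: d/dx[G] - f = (-12*x**4*log(x**2/2 + 1) - 12*x**4*log(3) - 8*x**4 - 21*x**2*log(x**2/2 + 1) - 21*x**2*log(3) + 6*x**2 + 6*log(x**2/2 + 1) + 6*log(3))/(12*x**2 + 24), which is not 0.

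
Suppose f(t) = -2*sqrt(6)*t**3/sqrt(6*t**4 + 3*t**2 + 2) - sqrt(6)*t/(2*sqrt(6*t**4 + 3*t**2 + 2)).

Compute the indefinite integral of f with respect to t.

F(t) = -sqrt(t**4 + t**2/2 + 1/3) + C

The substitution u = t**4 + t**2/2 + 1/3 works: f is exactly (dF/du)*(du/dt) for that inner function.
Check: d/dt[-sqrt(t**4 + t**2/2 + 1/3)] = (-4*sqrt(6)*t**3 - sqrt(6)*t)/(2*sqrt(6*t**4 + 3*t**2 + 2)), which equals f(t).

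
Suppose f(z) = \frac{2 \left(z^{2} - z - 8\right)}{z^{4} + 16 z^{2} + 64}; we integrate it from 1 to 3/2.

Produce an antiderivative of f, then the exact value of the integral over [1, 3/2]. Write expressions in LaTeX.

Recognize the product-rule pattern: f = u'v + uv' with u = \frac{1}{\frac{z^{2}}{2} + 4}, v = \frac{1}{2} - z, so integration by parts undoes it.
F(z) = \frac{1 - 2 z}{z^{2} + 8} is an antiderivative of f.
Check: d/dz[\frac{1 - 2 z}{z^{2} + 8}] = \frac{2 z^{2} - 2 z - 16}{z^{4} + 16 z^{2} + 64}, which equals f(z).
F(3/2) = - \frac{8}{41}; F(1) = - \frac{1}{9}.
Integral = F(3/2) - F(1) = - \frac{31}{369}.

Antiderivative: F(z) = \frac{1 - 2 z}{z^{2} + 8}; value = - \frac{31}{369}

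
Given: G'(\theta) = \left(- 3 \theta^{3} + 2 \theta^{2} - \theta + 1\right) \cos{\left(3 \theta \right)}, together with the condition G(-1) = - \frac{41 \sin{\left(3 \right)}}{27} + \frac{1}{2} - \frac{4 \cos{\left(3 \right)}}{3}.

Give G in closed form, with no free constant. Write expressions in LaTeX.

G(\theta) = - \theta^{3} \sin{\left(3 \theta \right)} + \frac{2 \theta^{2} \sin{\left(3 \theta \right)}}{3} - \theta^{2} \cos{\left(3 \theta \right)} + \frac{\theta \sin{\left(3 \theta \right)}}{3} + \frac{4 \theta \cos{\left(3 \theta \right)}}{9} + \frac{5 \sin{\left(3 \theta \right)}}{27} + \frac{\cos{\left(3 \theta \right)}}{9} + \frac{1}{2}

Recover the given G'(\theta) by differentiating a candidate G(\theta); any mismatch rules it out.
A general antiderivative is - \theta^{3} \sin{\left(3 \theta \right)} + \frac{2 \theta^{2} \sin{\left(3 \theta \right)}}{3} - \theta^{2} \cos{\left(3 \theta \right)} + \frac{\theta \sin{\left(3 \theta \right)}}{3} + \frac{4 \theta \cos{\left(3 \theta \right)}}{9} + \frac{5 \sin{\left(3 \theta \right)}}{27} + \frac{\cos{\left(3 \theta \right)}}{9} + C.
The condition gives C = - \frac{41 \sin{\left(3 \right)}}{27} + \frac{1}{2} - \frac{4 \cos{\left(3 \right)}}{3} - (- \frac{41 \sin{\left(3 \right)}}{27} - \frac{4 \cos{\left(3 \right)}}{3}) = \frac{1}{2}.
So G(\theta) = - \theta^{3} \sin{\left(3 \theta \right)} + \frac{2 \theta^{2} \sin{\left(3 \theta \right)}}{3} - \theta^{2} \cos{\left(3 \theta \right)} + \frac{\theta \sin{\left(3 \theta \right)}}{3} + \frac{4 \theta \cos{\left(3 \theta \right)}}{9} + \frac{5 \sin{\left(3 \theta \right)}}{27} + \frac{\cos{\left(3 \theta \right)}}{9} + \frac{1}{2}.
Check: d/d\theta[- \theta^{3} \sin{\left(3 \theta \right)} + \frac{2 \theta^{2} \sin{\left(3 \theta \right)}}{3} - \theta^{2} \cos{\left(3 \theta \right)} + \frac{\theta \sin{\left(3 \theta \right)}}{3} + \frac{4 \theta \cos{\left(3 \theta \right)}}{9} + \frac{5 \sin{\left(3 \theta \right)}}{27} + \frac{\cos{\left(3 \theta \right)}}{9} + \frac{1}{2}] = - 3 \theta^{3} \cos{\left(3 \theta \right)} + 2 \theta^{2} \cos{\left(3 \theta \right)} - \theta \cos{\left(3 \theta \right)} + \cos{\left(3 \theta \right)}, which equals G'(\theta).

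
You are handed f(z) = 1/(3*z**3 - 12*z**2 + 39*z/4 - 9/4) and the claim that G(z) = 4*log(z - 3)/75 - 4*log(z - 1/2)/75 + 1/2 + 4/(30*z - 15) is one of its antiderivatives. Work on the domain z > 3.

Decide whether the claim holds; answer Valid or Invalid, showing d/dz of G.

d/dz[G] = 4/(12*z**3 - 48*z**2 + 39*z - 9)
This equals f(z) exactly, so the claim holds.

Valid - the claim checks out under differentiation.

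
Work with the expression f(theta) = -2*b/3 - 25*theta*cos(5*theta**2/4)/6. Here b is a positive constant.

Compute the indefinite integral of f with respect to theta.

F(theta) = -2*b*theta/3 - 5*sin(5*theta**2/4)/3 + C

For F(theta) to be correct the identity F'(theta) - f(theta) = 0 must hold.
Check: d/dtheta[-2*b*theta/3 - 5*sin(5*theta**2/4)/3] = -2*b/3 - 25*theta*cos(5*theta**2/4)/6 = f(theta).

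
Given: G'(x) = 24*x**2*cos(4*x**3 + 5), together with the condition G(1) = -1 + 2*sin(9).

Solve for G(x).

G'(x) matches the chain-rule pattern g'(h)*h' with inner function h(x) = 4*x**3 + 5; substituting u = h(x) collapses the integral.
A general antiderivative is 2*sin(4*x**3 + 5) + C.
The condition gives C = -1 + 2*sin(9) - (2*sin(9)) = -1.
So G(x) = 2*sin(4*x**3 + 5) - 1.
Check: d/dx[2*sin(4*x**3 + 5) - 1] = 24*x**2*cos(4*x**3 + 5) = G'(x).

G(x) = 2*sin(4*x**3 + 5) - 1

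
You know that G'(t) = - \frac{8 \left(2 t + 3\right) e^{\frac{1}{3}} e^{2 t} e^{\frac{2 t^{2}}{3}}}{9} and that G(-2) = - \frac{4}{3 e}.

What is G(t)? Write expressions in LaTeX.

G(t) = - \frac{4 e^{\frac{1}{3}} e^{2 t} e^{\frac{2 t^{2}}{3}}}{3}

G'(t) matches the chain-rule pattern g'(h)*h' with inner function h(t) = \frac{2 t^{2}}{3} + 2 t + \frac{1}{3}; substituting u = h(t) collapses the integral.
A general antiderivative is - \frac{4 e^{\frac{2 t^{2}}{3} + 2 t + \frac{1}{3}}}{3} + C.
The condition gives C = - \frac{4}{3 e} - (- \frac{4}{3 e}) = 0.
So G(t) = - \frac{4 e^{\frac{1}{3}} e^{2 t} e^{\frac{2 t^{2}}{3}}}{3}.
Check: d/dt[- \frac{4 e^{\frac{1}{3}} e^{2 t} e^{\frac{2 t^{2}}{3}}}{3}] = - \frac{16 t e^{\frac{1}{3}} e^{2 t} e^{\frac{2 t^{2}}{3}}}{9} - \frac{8 e^{\frac{1}{3}} e^{2 t} e^{\frac{2 t^{2}}{3}}}{3}, which equals G'(t).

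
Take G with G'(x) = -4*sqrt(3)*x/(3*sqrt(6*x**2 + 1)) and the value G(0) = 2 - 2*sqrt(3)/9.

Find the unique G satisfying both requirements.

G'(x) matches the chain-rule pattern g'(h)*h' with inner function h(x) = 2*x**2 + 1/3; substituting u = h(x) collapses the integral.
A general antiderivative is -2*sqrt(2*x**2 + 1/3)/3 + C.
The condition gives C = 2 - 2*sqrt(3)/9 - (-2*sqrt(3)/9) = 2.
So G(x) = 2 - 2*sqrt(2*x**2 + 1/3)/3.
Check: d/dx[2 - 2*sqrt(2*x**2 + 1/3)/3] = -4*sqrt(3)*x/(3*sqrt(6*x**2 + 1)) = G'(x).

G(x) = 2 - 2*sqrt(2*x**2 + 1/3)/3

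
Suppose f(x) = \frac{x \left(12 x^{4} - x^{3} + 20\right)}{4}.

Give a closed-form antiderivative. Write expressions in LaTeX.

An antiderivative is F(x) = \frac{x^{2} \left(10 x^{4} - x^{3} + 50\right)}{20}.

Since d/dx undoes antidifferentiation here, F'(x) = f(x) is required of F(x).
Check: d/dx[\frac{x^{2} \left(10 x^{4} - x^{3} + 50\right)}{20}] = 3 x^{5} - \frac{x^{4}}{4} + 5 x, which equals f(x).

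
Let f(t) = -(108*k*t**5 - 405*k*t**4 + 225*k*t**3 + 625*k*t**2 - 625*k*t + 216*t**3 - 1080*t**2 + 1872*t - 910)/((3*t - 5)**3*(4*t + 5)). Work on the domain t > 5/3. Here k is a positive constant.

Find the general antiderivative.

F(t) = -k*t**2/2 - 2*log(2*t + 5/2) + 3/(3*t - 5)**2 + C

Whatever form F(t) takes, F'(t) = f(t) is non-negotiable.
Check: d/dt[-k*t**2/2 - 2*log(2*t + 5/2) + 3/(3*t - 5)**2] = (-108*k*t**5 + 405*k*t**4 - 225*k*t**3 - 625*k*t**2 + 625*k*t - 216*t**3 + 1080*t**2 - 1872*t + 910)/(108*t**4 - 405*t**3 + 225*t**2 + 625*t - 625), which equals f(t).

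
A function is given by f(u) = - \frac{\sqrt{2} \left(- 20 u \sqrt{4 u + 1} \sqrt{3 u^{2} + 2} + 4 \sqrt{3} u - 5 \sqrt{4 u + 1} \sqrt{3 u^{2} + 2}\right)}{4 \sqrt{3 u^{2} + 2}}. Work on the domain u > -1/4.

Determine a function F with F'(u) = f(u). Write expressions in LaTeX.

A first test for any F(u): its u-derivative must equal f(u) identically.
Check: d/du[\frac{\sqrt{6} \left(16 \sqrt{3} u^{2} \sqrt{4 u + 1} + 8 \sqrt{3} u \sqrt{4 u + 1} + \sqrt{3} \sqrt{4 u + 1} - 8 \sqrt{3 u^{2} + 2}\right)}{24}] = \frac{80 \sqrt{2} u^{2} \sqrt{3 u^{2} + 2} - 4 \sqrt{6} u \sqrt{4 u + 1} + 40 \sqrt{2} u \sqrt{3 u^{2} + 2} + 5 \sqrt{2} \sqrt{3 u^{2} + 2}}{4 \sqrt{4 u + 1} \sqrt{3 u^{2} + 2}}, which equals f(u).

An antiderivative is F(u) = \frac{\sqrt{6} \left(16 \sqrt{3} u^{2} \sqrt{4 u + 1} + 8 \sqrt{3} u \sqrt{4 u + 1} + \sqrt{3} \sqrt{4 u + 1} - 8 \sqrt{3 u^{2} + 2}\right)}{24}.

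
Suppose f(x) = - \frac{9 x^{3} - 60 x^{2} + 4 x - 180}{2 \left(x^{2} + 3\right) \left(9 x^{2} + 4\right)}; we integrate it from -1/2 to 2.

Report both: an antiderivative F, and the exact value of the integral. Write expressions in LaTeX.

Antiderivative: F(x) = - \frac{\log{\left(x^{2} + 3 \right)}}{4} + 5 \operatorname{atan}{\left(\frac{3 x}{2} \right)}; value = - \frac{\log{\left(7 \right)}}{4} + \frac{\log{\left(\frac{13}{4} \right)}}{4} + 5 \operatorname{atan}{\left(\frac{3}{4} \right)} + 5 \operatorname{atan}{\left(3 \right)}

Check any antiderivative F(x) by computing F'(x) and comparing it with f(x).
F(x) = - \frac{\log{\left(x^{2} + 3 \right)}}{4} + 5 \operatorname{atan}{\left(\frac{3 x}{2} \right)} is an antiderivative of f.
Check: d/dx[- \frac{\log{\left(x^{2} + 3 \right)}}{4} + 5 \operatorname{atan}{\left(\frac{3 x}{2} \right)}] = \frac{- 9 x^{3} + 60 x^{2} - 4 x + 180}{18 x^{4} + 62 x^{2} + 24}, which equals f(x).
F(2) = - \frac{\log{\left(7 \right)}}{4} + 5 \operatorname{atan}{\left(3 \right)}; F(-1/2) = - 5 \operatorname{atan}{\left(\frac{3}{4} \right)} - \frac{\log{\left(\frac{13}{4} \right)}}{4}.
Integral = F(2) - F(-1/2) = - \frac{\log{\left(7 \right)}}{4} + \frac{\log{\left(\frac{13}{4} \right)}}{4} + 5 \operatorname{atan}{\left(\frac{3}{4} \right)} + 5 \operatorname{atan}{\left(3 \right)}.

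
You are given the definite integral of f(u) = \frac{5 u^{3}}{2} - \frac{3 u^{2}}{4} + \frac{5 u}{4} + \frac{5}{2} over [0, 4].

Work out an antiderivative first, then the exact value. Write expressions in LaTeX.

Antiderivative: F(u) = \frac{u \left(5 u^{3} - 2 u^{2} + 5 u + 20\right)}{8}; value = 164

Integrate term by term and add the pieces.
F(u) = \frac{u \left(5 u^{3} - 2 u^{2} + 5 u + 20\right)}{8} is an antiderivative of f.
Check: d/du[\frac{u \left(5 u^{3} - 2 u^{2} + 5 u + 20\right)}{8}] = \frac{5 u^{3}}{2} - \frac{3 u^{2}}{4} + \frac{5 u}{4} + \frac{5}{2} = f(u).
F(4) = 164; F(0) = 0.
Integral = F(4) - F(0) = 164.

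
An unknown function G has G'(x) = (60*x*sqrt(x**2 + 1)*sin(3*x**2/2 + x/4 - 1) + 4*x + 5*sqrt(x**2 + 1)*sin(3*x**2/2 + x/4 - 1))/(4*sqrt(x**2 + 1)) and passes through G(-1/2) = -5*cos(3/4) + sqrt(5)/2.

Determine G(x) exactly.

G(x) = sqrt(x**2 + 1) - 5*cos(3*x**2/2 + x/4 - 1)

The proposed G(x) is checked by its d/dx: the result must match the given G'(x).
A general antiderivative is sqrt(x**2 + 1) - 5*cos(3*x**2/2 + x/4 - 1) + C.
The condition gives C = -5*cos(3/4) + sqrt(5)/2 - (-5*cos(3/4) + sqrt(5)/2) = 0.
So G(x) = sqrt(x**2 + 1) - 5*cos(3*x**2/2 + x/4 - 1).
Check: d/dx[sqrt(x**2 + 1) - 5*cos(3*x**2/2 + x/4 - 1)] = (60*x*sqrt(x**2 + 1)*sin(3*x**2/2 + x/4 - 1) + 4*x + 5*sqrt(x**2 + 1)*sin(3*x**2/2 + x/4 - 1))/(4*sqrt(x**2 + 1)) = G'(x).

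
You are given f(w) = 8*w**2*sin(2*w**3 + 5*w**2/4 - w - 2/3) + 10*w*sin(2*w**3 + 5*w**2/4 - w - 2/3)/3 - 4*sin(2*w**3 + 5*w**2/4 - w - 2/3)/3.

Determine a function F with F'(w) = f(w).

The substitution u = 2*w**3 + 5*w**2/4 - w - 2/3 works: f is exactly (dF/du)*(du/dw) for that inner function.
Check: d/dw[-4*cos(2*w**3 + 5*w**2/4 - w - 2/3)/3] = 8*w**2*sin(2*w**3 + 5*w**2/4 - w - 2/3) + 10*w*sin(2*w**3 + 5*w**2/4 - w - 2/3)/3 - 4*sin(2*w**3 + 5*w**2/4 - w - 2/3)/3 = f(w).

An antiderivative is F(w) = -4*cos(2*w**3 + 5*w**2/4 - w - 2/3)/3.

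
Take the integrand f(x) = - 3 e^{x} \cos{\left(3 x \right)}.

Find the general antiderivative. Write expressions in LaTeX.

Check any antiderivative F(x) by computing F'(x) and comparing it with f(x).
Check: d/dx[- \frac{9 e^{x} \sin{\left(3 x \right)}}{10} - \frac{3 e^{x} \cos{\left(3 x \right)}}{10}] = - 3 e^{x} \cos{\left(3 x \right)} = f(x).

F(x) = - \frac{9 e^{x} \sin{\left(3 x \right)}}{10} - \frac{3 e^{x} \cos{\left(3 x \right)}}{10} + C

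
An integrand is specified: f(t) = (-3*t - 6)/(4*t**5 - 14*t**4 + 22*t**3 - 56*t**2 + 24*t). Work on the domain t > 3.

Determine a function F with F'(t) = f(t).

Factor the denominator (2*t*(t - 3)*(2*t - 1)*(t**2 + 4)) and decompose: f = -3*(19*t + 18)/(884*(t**2 + 4)) + 12/(17*(2*t - 1)) - 1/(26*(t - 3)) - 1/(4*t); each piece integrates to a log, atan, or power term.
Check: d/dt[-(442*log(t) + 68*log(t - 3) - 624*log(t - 1/2) + 57*log(t**2 + 4) + 54*atan(t/2))/1768] = (-3*t - 6)/(4*t**5 - 14*t**4 + 22*t**3 - 56*t**2 + 24*t) = f(t).

An antiderivative is F(t) = -(442*log(t) + 68*log(t - 3) - 624*log(t - 1/2) + 57*log(t**2 + 4) + 54*atan(t/2))/1768.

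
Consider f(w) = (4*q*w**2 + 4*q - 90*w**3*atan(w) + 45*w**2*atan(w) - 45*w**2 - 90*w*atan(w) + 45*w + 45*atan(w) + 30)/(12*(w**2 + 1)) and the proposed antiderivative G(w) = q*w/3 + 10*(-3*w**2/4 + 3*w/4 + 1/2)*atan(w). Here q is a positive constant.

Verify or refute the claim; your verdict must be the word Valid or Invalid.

Invalid: d/dw[G] - f = (-30*w**3*atan(w) + 15*w**2*atan(w) - 15*w**2 - 30*w*atan(w) + 15*w + 15*atan(w) + 10)/(4*w**2 + 4), which is not 0.

d/dw[G] = (2*q*w**2 + 2*q - 90*w**3*atan(w) + 45*w**2*atan(w) - 45*w**2 - 90*w*atan(w) + 45*w + 45*atan(w) + 30)/(6*w**2 + 6)
d/dw[G] - f(w) = (-30*w**3*atan(w) + 15*w**2*atan(w) - 15*w**2 - 30*w*atan(w) + 15*w + 15*atan(w) + 10)/(4*w**2 + 4) != 0.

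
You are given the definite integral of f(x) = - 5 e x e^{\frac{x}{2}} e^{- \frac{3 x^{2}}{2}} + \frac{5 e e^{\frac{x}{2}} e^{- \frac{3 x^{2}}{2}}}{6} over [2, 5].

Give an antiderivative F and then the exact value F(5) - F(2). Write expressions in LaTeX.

f matches the chain-rule pattern g'(h)*h' with inner function h(x) = - \frac{3 x^{2}}{2} + \frac{x}{2} + 1; substituting u = h(x) collapses the integral.
F(x) = \frac{5 e e^{\frac{x}{2}} e^{- \frac{3 x^{2}}{2}}}{3} is an antiderivative of f.
Check: d/dx[\frac{5 e e^{\frac{x}{2}} e^{- \frac{3 x^{2}}{2}}}{3}] = \frac{\left(- 30 e x e^{\frac{x}{2}} + 5 e e^{\frac{x}{2}}\right) e^{- \frac{3 x^{2}}{2}}}{6}, which equals f(x).
F(5) = \frac{5}{3 e^{34}}; F(2) = \frac{5}{3 e^{4}}.
Integral = F(5) - F(2) = - \frac{5}{3 e^{4}} + \frac{5}{3 e^{34}}.

Antiderivative: F(x) = \frac{5 e e^{\frac{x}{2}} e^{- \frac{3 x^{2}}{2}}}{3}; value = - \frac{5}{3 e^{4}} + \frac{5}{3 e^{34}}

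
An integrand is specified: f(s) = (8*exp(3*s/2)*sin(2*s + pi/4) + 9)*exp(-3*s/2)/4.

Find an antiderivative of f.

For F(s) to be correct the identity F'(s) - f(s) = 0 must hold.
Check: d/ds[(-2*exp(3*s/2)*cos(2*s + pi/4) - 3)*exp(-3*s/2)/2] = (8*exp(3*s/2)*sin(2*s + pi/4) + 9)*exp(-3*s/2)/4 = f(s).

An antiderivative is F(s) = (-2*exp(3*s/2)*cos(2*s + pi/4) - 3)*exp(-3*s/2)/2.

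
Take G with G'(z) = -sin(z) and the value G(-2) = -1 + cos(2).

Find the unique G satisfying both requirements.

Any candidate G(z) must reproduce the stated G'(z) exactly.
A general antiderivative is cos(z) + C.
The condition gives C = -1 + cos(2) - (cos(2)) = -1.
So G(z) = cos(z) - 1.
Check: d/dz[cos(z) - 1] = -sin(z) = G'(z).

G(z) = cos(z) - 1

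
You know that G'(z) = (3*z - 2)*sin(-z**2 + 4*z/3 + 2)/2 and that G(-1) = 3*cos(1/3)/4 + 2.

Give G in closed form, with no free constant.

G'(z) matches the chain-rule pattern g'(h)*h' with inner function h(z) = -z**2 + 4*z/3 + 2; substituting u = h(z) collapses the integral.
A general antiderivative is 3*cos(-z**2 + 4*z/3 + 2)/4 + C.
The condition gives C = 3*cos(1/3)/4 + 2 - (3*cos(1/3)/4) = 2.
So G(z) = 3*cos(-z**2 + 4*z/3 + 2)/4 + 2.
Check: d/dz[3*cos(-z**2 + 4*z/3 + 2)/4 + 2] = 3*z*sin(-z**2 + 4*z/3 + 2)/2 - sin(-z**2 + 4*z/3 + 2), which equals G'(z).

G(z) = 3*cos(-z**2 + 4*z/3 + 2)/4 + 2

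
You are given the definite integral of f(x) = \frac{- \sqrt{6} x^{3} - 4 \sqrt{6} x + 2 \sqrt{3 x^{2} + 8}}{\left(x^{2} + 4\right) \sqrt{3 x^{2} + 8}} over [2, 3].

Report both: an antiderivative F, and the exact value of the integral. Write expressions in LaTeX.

Antiderivative: F(x) = \frac{- \sqrt{6} \sqrt{3 x^{2} + 8} + 3 \operatorname{atan}{\left(\frac{x}{2} \right)}}{3}; value = - \frac{\sqrt{210}}{3} - \frac{\pi}{4} + \operatorname{atan}{\left(\frac{3}{2} \right)} + \frac{2 \sqrt{30}}{3}

Any candidate F(x) must reproduce f(x) exactly when differentiated.
F(x) = \frac{- \sqrt{6} \sqrt{3 x^{2} + 8} + 3 \operatorname{atan}{\left(\frac{x}{2} \right)}}{3} is an antiderivative of f.
Check: d/dx[\frac{- \sqrt{6} \sqrt{3 x^{2} + 8} + 3 \operatorname{atan}{\left(\frac{x}{2} \right)}}{3}] = \frac{- \sqrt{6} x^{3} - 4 \sqrt{6} x + 2 \sqrt{3 x^{2} + 8}}{x^{2} \sqrt{3 x^{2} + 8} + 4 \sqrt{3 x^{2} + 8}}, which equals f(x).
F(3) = - \frac{\sqrt{210}}{3} + \operatorname{atan}{\left(\frac{3}{2} \right)}; F(2) = - \frac{2 \sqrt{30}}{3} + \frac{\pi}{4}.
Integral = F(3) - F(2) = - \frac{\sqrt{210}}{3} - \frac{\pi}{4} + \operatorname{atan}{\left(\frac{3}{2} \right)} + \frac{2 \sqrt{30}}{3}.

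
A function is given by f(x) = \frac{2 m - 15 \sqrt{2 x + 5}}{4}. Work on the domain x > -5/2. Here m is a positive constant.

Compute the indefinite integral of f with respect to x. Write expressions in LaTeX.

Differentiate the proposed F(x) back; it has to land on f(x) exactly.
Check: d/dx[\frac{m x}{2} - \frac{5 x \sqrt{2 x + 5}}{2} - \frac{25 \sqrt{2 x + 5}}{4}] = \frac{2 m \sqrt{2 x + 5} - 30 x - 75}{4 \sqrt{2 x + 5}}, which equals f(x).

F(x) = \frac{m x}{2} - \frac{5 x \sqrt{2 x + 5}}{2} - \frac{25 \sqrt{2 x + 5}}{4} + C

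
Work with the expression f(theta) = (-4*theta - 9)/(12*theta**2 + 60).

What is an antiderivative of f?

An antiderivative is F(theta) = -log(theta**2 + 5)/6 - 3*sqrt(5)*atan(sqrt(5)*theta/5)/20.

Recover f(theta) by differentiating a candidate F(theta); any mismatch rules it out.
Check: d/dtheta[-log(theta**2 + 5)/6 - 3*sqrt(5)*atan(sqrt(5)*theta/5)/20] = (-4*theta - 9)/(12*theta**2 + 60) = f(theta).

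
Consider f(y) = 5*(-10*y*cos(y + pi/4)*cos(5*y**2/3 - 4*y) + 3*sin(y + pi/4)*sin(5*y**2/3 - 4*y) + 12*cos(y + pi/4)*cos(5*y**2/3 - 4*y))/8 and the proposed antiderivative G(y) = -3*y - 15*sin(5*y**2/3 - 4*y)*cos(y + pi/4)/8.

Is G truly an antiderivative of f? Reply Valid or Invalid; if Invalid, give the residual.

Invalid: d/dy[G] - f = -3, which is not 0.

d/dy[G] = -25*y*cos(y + pi/4)*cos(5*y**2/3 - 4*y)/4 + 15*sin(y + pi/4)*sin(5*y**2/3 - 4*y)/8 + 15*cos(y + pi/4)*cos(5*y**2/3 - 4*y)/2 - 3
d/dy[G] - f(y) = -3 != 0.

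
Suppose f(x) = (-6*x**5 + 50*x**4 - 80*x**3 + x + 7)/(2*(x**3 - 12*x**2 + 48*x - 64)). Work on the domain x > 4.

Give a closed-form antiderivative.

f has the shape u'v + uv' for u = -1/(2*(x - 4)**2) and v = 2*x**5 - 5*x**4 - x**2/4 + 3*x - 5/2 — it is the derivative of the product u*v.
Check: d/dx[-(2*x**5 - 5*x**4 - x**2/4 + 3*x - 5/2)/(2*(x - 4)**2)] = (-6*x**5 + 50*x**4 - 80*x**3 + x + 7)/(2*x**3 - 24*x**2 + 96*x - 128), which equals f(x).

An antiderivative is F(x) = -(2*x**5 - 5*x**4 - x**2/4 + 3*x - 5/2)/(2*(x - 4)**2).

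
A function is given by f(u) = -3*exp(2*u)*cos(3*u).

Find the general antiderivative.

Check any antiderivative F(u) by computing F'(u) and comparing it with f(u).
Check: d/du[-9*exp(2*u)*sin(3*u)/13 - 6*exp(2*u)*cos(3*u)/13] = -3*exp(2*u)*cos(3*u) = f(u).

F(u) = -9*exp(2*u)*sin(3*u)/13 - 6*exp(2*u)*cos(3*u)/13 + C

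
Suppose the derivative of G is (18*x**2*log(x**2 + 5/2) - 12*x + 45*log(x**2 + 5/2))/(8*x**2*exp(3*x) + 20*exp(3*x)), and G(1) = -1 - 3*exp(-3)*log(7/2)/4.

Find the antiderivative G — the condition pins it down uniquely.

G(x) = -1 - 3*exp(-3*x)*log(x**2 + 5/2)/4

G'(x) has the shape u'v + uv' for u = -3*exp(-3*x)/4 and v = log(x**2 + 5/2) — it is the derivative of the product u*v.
A general antiderivative is -3*exp(-3*x)*log(x**2 + 5/2)/4 + C.
The condition gives C = -1 - 3*exp(-3)*log(7/2)/4 - (-3*exp(-3)*log(7/2)/4) = -1.
So G(x) = -1 - 3*exp(-3*x)*log(x**2 + 5/2)/4.
Check: d/dx[-1 - 3*exp(-3*x)*log(x**2 + 5/2)/4] = (18*x**2*log(x**2 + 5/2) - 12*x + 45*log(x**2 + 5/2))/(8*x**2*exp(3*x) + 20*exp(3*x)) = G'(x).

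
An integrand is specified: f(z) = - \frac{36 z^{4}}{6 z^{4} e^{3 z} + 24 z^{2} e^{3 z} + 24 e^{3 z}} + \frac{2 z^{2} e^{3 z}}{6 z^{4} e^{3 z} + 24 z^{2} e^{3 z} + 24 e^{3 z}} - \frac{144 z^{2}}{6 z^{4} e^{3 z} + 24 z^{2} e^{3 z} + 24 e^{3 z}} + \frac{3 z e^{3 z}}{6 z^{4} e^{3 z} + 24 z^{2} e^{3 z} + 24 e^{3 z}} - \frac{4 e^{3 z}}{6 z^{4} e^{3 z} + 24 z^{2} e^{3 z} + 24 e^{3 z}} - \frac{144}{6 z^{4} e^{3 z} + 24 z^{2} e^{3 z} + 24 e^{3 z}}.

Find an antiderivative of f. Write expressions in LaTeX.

An antiderivative is F(z) = - \frac{2 z}{6 z^{2} + 12} + 2 e^{- 3 z} - \frac{1}{4 z^{2} + 8}.

The integrand splits into summands that can be handled one at a time.
Check: d/dz[- \frac{2 z}{6 z^{2} + 12} + 2 e^{- 3 z} - \frac{1}{4 z^{2} + 8}] = \frac{- 36 z^{4} + 2 z^{2} e^{3 z} - 144 z^{2} + 3 z e^{3 z} - 4 e^{3 z} - 144}{6 z^{4} e^{3 z} + 24 z^{2} e^{3 z} + 24 e^{3 z}}, which equals f(z).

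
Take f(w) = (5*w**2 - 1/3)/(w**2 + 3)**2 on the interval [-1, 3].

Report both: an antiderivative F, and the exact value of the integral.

Whatever form F(w) takes, F'(w) = f(w) is non-negotiable.
F(w) = -23*w/(9*w**2 + 27) + 22*sqrt(3)*atan(sqrt(3)*w/3)/27 is an antiderivative of f.
Check: d/dw[-23*w/(9*w**2 + 27) + 22*sqrt(3)*atan(sqrt(3)*w/3)/27] = (15*w**2 - 1)/(3*w**4 + 18*w**2 + 27), which equals f(w).
F(3) = -23/36 + 22*sqrt(3)*pi/81; F(-1) = -11*sqrt(3)*pi/81 + 23/36.
Integral = F(3) - F(-1) = -23/18 + 11*sqrt(3)*pi/27.

Antiderivative: F(w) = -23*w/(9*w**2 + 27) + 22*sqrt(3)*atan(sqrt(3)*w/3)/27; value = -23/18 + 11*sqrt(3)*pi/27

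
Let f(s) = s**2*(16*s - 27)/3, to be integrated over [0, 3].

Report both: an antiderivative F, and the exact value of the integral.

Recover f(s) by differentiating a candidate F(s); any mismatch rules it out.
F(s) = s**3*(4*s - 9)/3 is an antiderivative of f.
Check: d/ds[s**3*(4*s - 9)/3] = 16*s**3/3 - 9*s**2, which equals f(s).
F(3) = 27; F(0) = 0.
Integral = F(3) - F(0) = 27.

Antiderivative: F(s) = s**3*(4*s - 9)/3; value = 27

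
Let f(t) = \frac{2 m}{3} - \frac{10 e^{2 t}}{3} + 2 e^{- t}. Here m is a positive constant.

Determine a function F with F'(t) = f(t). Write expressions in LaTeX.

Integrate term by term and add the pieces.
Check: d/dt[\frac{2 m t}{3} - \frac{5 e^{2 t}}{3} - 2 e^{- t}] = \frac{\left(2 m e^{t} - 10 e^{3 t} + 6\right) e^{- t}}{3}, which equals f(t).

An antiderivative is F(t) = \frac{2 m t}{3} - \frac{5 e^{2 t}}{3} - 2 e^{- t}.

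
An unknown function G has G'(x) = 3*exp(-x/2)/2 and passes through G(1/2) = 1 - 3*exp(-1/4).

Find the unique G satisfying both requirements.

A candidate passes only if d/dx[G] lands on the given G'(x) exactly.
A general antiderivative is -3*exp(-x/2) + C.
The condition gives C = 1 - 3*exp(-1/4) - (-3*exp(-1/4)) = 1.
So G(x) = (exp(x/2) - 3)*exp(-x/2).
Check: d/dx[(exp(x/2) - 3)*exp(-x/2)] = 3*exp(-x/2)/2 = G'(x).

G(x) = (exp(x/2) - 3)*exp(-x/2)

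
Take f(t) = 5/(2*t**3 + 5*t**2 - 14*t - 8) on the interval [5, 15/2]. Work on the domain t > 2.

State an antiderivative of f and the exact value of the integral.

Antiderivative: F(t) = log(t - 2)/6 - 2*log(t + 1/2)/7 + 5*log(t + 4)/42; value = -2*log(8)/7 - 5*log(9)/42 - log(3)/6 + 5*log(23/2)/42 + 19*log(11/2)/42

Factor the denominator ((t - 2)*(t + 4)*(2*t + 1)) and decompose: f = -4/(7*(2*t + 1)) + 5/(42*(t + 4)) + 1/(6*(t - 2)); each piece integrates to a log, atan, or power term.
F(t) = log(t - 2)/6 - 2*log(t + 1/2)/7 + 5*log(t + 4)/42 is an antiderivative of f.
Check: d/dt[log(t - 2)/6 - 2*log(t + 1/2)/7 + 5*log(t + 4)/42] = 5/(2*t**3 + 5*t**2 - 14*t - 8) = f(t).
F(15/2) = -2*log(8)/7 + log(11/2)/6 + 5*log(23/2)/42; F(5) = -2*log(11/2)/7 + log(3)/6 + 5*log(9)/42.
Integral = F(15/2) - F(5) = -2*log(8)/7 - 5*log(9)/42 - log(3)/6 + 5*log(23/2)/42 + 19*log(11/2)/42.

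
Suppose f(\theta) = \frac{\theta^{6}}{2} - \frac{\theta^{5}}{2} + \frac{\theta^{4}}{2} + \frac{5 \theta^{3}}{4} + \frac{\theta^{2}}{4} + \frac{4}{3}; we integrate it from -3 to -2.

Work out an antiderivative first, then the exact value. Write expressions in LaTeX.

The integrand splits into summands that can be handled one at a time.
F(\theta) = \frac{\theta \left(120 \theta^{6} - 140 \theta^{5} + 168 \theta^{4} + 525 \theta^{3} + 140 \theta^{2} + 2240\right)}{1680} is an antiderivative of f.
Check: d/d\theta[\frac{\theta \left(120 \theta^{6} - 140 \theta^{5} + 168 \theta^{4} + 525 \theta^{3} + 140 \theta^{2} + 2240\right)}{1680}] = \frac{\theta^{6}}{2} - \frac{\theta^{5}}{2} + \frac{\theta^{4}}{2} + \frac{5 \theta^{3}}{4} + \frac{\theta^{2}}{4} + \frac{4}{3} = f(\theta).
F(-2) = - \frac{1681}{105}; F(-3) = - \frac{124433}{560}.
Integral = F(-2) - F(-3) = \frac{346403}{1680}.

Antiderivative: F(\theta) = \frac{\theta \left(120 \theta^{6} - 140 \theta^{5} + 168 \theta^{4} + 525 \theta^{3} + 140 \theta^{2} + 2240\right)}{1680}; value = \frac{346403}{1680}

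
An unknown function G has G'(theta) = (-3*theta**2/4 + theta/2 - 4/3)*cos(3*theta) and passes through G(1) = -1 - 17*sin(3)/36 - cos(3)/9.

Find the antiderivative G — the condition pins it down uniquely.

G(theta) = -theta**2*sin(3*theta)/4 + theta*sin(3*theta)/6 - theta*cos(3*theta)/6 - 7*sin(3*theta)/18 + cos(3*theta)/18 - 1

Recover the given G'(theta) by differentiating a candidate G(theta); any mismatch rules it out.
A general antiderivative is -theta**2*sin(3*theta)/4 + theta*sin(3*theta)/6 - theta*cos(3*theta)/6 - 7*sin(3*theta)/18 + cos(3*theta)/18 + C.
The condition gives C = -1 - 17*sin(3)/36 - cos(3)/9 - (-17*sin(3)/36 - cos(3)/9) = -1.
So G(theta) = -theta**2*sin(3*theta)/4 + theta*sin(3*theta)/6 - theta*cos(3*theta)/6 - 7*sin(3*theta)/18 + cos(3*theta)/18 - 1.
Check: d/dtheta[-theta**2*sin(3*theta)/4 + theta*sin(3*theta)/6 - theta*cos(3*theta)/6 - 7*sin(3*theta)/18 + cos(3*theta)/18 - 1] = -3*theta**2*cos(3*theta)/4 + theta*cos(3*theta)/2 - 4*cos(3*theta)/3, which equals G'(theta).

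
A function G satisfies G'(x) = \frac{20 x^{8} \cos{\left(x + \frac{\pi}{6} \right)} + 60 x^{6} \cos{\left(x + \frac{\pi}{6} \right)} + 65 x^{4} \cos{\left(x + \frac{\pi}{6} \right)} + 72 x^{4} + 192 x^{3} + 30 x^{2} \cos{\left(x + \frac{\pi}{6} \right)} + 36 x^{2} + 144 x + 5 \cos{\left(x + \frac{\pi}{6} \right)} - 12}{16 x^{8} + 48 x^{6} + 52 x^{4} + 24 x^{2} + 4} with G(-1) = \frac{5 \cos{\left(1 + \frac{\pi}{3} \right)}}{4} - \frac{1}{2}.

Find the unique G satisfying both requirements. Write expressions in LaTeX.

G(x) = - \frac{x}{\frac{2 x^{4}}{3} + x^{2} + \frac{1}{3}} + \frac{5 \sin{\left(x + \frac{\pi}{6} \right)}}{4} - \frac{2}{\frac{2 x^{4}}{3} + x^{2} + \frac{1}{3}}

Whatever form G(x) takes, its d/dx must return the stated G'(x).
A general antiderivative is \frac{- x - 2}{\frac{2 x^{4}}{3} + x^{2} + \frac{1}{3}} + \frac{5 \sin{\left(x + \frac{\pi}{6} \right)}}{4} + C.
The condition gives C = \frac{5 \cos{\left(1 + \frac{\pi}{3} \right)}}{4} - \frac{1}{2} - (\frac{5 \cos{\left(1 + \frac{\pi}{3} \right)}}{4} - \frac{1}{2}) = 0.
So G(x) = - \frac{x}{\frac{2 x^{4}}{3} + x^{2} + \frac{1}{3}} + \frac{5 \sin{\left(x + \frac{\pi}{6} \right)}}{4} - \frac{2}{\frac{2 x^{4}}{3} + x^{2} + \frac{1}{3}}.
Check: d/dx[- \frac{x}{\frac{2 x^{4}}{3} + x^{2} + \frac{1}{3}} + \frac{5 \sin{\left(x + \frac{\pi}{6} \right)}}{4} - \frac{2}{\frac{2 x^{4}}{3} + x^{2} + \frac{1}{3}}] = \frac{20 x^{8} \cos{\left(x + \frac{\pi}{6} \right)} + 60 x^{6} \cos{\left(x + \frac{\pi}{6} \right)} + 65 x^{4} \cos{\left(x + \frac{\pi}{6} \right)} + 72 x^{4} + 192 x^{3} + 30 x^{2} \cos{\left(x + \frac{\pi}{6} \right)} + 36 x^{2} + 144 x + 5 \cos{\left(x + \frac{\pi}{6} \right)} - 12}{16 x^{8} + 48 x^{6} + 52 x^{4} + 24 x^{2} + 4} = G'(x).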